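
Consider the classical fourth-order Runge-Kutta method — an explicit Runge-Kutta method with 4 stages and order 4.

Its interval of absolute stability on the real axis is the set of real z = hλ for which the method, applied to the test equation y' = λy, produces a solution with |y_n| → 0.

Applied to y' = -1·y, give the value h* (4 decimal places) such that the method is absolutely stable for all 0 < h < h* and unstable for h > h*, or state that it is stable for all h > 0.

With y'=λy (z=hλ):
  order 4, 4-stage ⇒ R(z)=1+z+z^2/2+z^3/6+z^4/24
  (e.g. R(-0.47)=0.62518, |R|=0.62518)

Need |R(x)|<1, x<0.
x=-0.47: |R|=0.6252
|R(-0.9)|=0.4108 |R(-0.81)|=0.4474 |R(-0.53)|=0.5889
Bisect:
  x_lo=-3.2814 |R|=2.0445  x_hi=-0.0992 |R|=0.9056
  mid=-1.69030 |R|=0.27349 →hi
  mid=-2.48586 |R|=0.63475 →hi
  mid=-2.88363 |R|=1.15867 →lo
  mid=-2.68474 |R|=0.85869 →hi
  mid=-2.78419 |R|=0.99834 →hi
  mid=-2.83391 |R|=1.07581 →lo
  mid=-2.80905 |R|=1.03641 →lo
  mid=-2.79662 |R|=1.01721 →lo
  ...
  [-2.78535,-2.78516] ⇒ x*=-2.7853
Stable set (-2.7853, 0).

(-2.7853,0); λ=-1 ⇒ h* = 2.7853.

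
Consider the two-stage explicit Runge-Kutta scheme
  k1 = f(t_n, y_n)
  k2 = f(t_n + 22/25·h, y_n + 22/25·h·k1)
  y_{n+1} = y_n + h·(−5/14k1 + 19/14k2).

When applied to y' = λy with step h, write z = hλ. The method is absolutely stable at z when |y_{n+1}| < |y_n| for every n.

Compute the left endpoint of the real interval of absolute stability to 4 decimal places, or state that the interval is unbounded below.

Set f=λy, z=hλ:
  k1=λy_n ⇒ h·k1=z·y_n;  k2=λ(1+22/25z)y_n ⇒ h·k2=z(1+22/25z)y_n
  y_{n+1}/y_n = 1 − 5/14z + 19/14z(1+22/25z) = 1 + z + 209/175z²
  Hence R(z) = 1 + z + 209/175z².

Boundary: |R(x)|=1, x<0.
x=-0.32: |R|=0.8023
R=1: x+209/175x²=0 ⇒ x=−175/209=-0.8373; min R=1−1/(4·209/175)=0.7907>−1
Confirm numerically:
  x=-0.706: |R|=0.88927 <1
  x=-0.625: |R|=0.84152 <1
  x=-0.527: |R|=0.80469 <1
  x=-0.462: |R|=0.79291 <1
  x=-1.369: |R|=1.86928 >1
  x=-1.366: |R|=1.86248 >1
So |R|<1 on (-0.8373, 0).

z* = -0.8373.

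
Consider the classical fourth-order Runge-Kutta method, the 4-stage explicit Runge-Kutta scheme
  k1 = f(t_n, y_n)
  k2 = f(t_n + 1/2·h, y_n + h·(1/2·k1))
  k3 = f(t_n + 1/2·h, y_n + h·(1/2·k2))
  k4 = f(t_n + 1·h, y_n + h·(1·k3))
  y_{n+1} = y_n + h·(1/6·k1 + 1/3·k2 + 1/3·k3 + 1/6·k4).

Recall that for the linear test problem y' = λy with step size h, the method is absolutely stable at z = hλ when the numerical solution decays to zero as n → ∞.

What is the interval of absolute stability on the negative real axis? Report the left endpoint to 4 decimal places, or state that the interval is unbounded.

(-2.7853, 0).

Test eqn y'=λy, z=hλ:
  order 4, 4-stage ⇒ R(z)=1+z+z^2/2+z^3/6+z^4/24
  (e.g. R(-0.53)=0.58892, |R|=0.58892)

Boundary: |R(x)|=1, x<0.
x=-0.53: |R|=0.5889
|R(-2.76)|=0.9625 |R(-2.46)|=0.6106 |R(-2.23)|=0.4386
Bisect:
  x_lo=-3.6616 |R|=3.3501  x_hi=-0.3509 |R|=0.7041
  mid=-2.00626 |R|=0.33544 →hi
  mid=-2.83395 |R|=1.07588 →lo
  mid=-2.42011 |R|=0.57527 →hi
  mid=-2.62703 |R|=0.78646 →hi
  mid=-2.73049 |R|=0.92047 →hi
  mid=-2.78222 |R|=0.99538 →hi
  mid=-2.80809 |R|=1.03492 →lo
  ...
  [-2.78546,-2.78525] ⇒ x*=-2.7853
So |R|<1 on (-2.7853, 0).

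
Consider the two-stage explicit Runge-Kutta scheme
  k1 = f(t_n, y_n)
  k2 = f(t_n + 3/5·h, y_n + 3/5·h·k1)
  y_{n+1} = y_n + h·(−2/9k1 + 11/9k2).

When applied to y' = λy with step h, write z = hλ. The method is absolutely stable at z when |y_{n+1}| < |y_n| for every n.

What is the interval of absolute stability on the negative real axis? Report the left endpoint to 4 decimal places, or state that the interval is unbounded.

z∈(-1.3636,0).

On y'=λy, z=hλ:
  k1=λy_n ⇒ h·k1=z·y_n;  k2=λ(1+3/5z)y_n ⇒ h·k2=z(1+3/5z)y_n
  y_{n+1}/y_n = 1 − 2/9z + 11/9z(1+3/5z) = 1 + z + 11/15z²
  R(z) = 1 + z + 11/15z².

Boundary: |R(x)|=1, x<0.
x=-0.75: |R|=0.6625
R=1: x+11/15x²=0 ⇒ x=−15/11=-1.3636; min R=1−1/(4·11/15)=0.6591>−1
Confirm numerically:
  x=-1.274: |R|=0.91626 <1
  x=-1.093: |R|=0.78308 <1
  x=-1.057: |R|=0.76232 <1
  x=-0.669: |R|=0.65921 <1
  x=-1.941: |R|=1.82182 >1
  x=-1.842: |R|=1.64617 >1
Stable set (-1.3636, 0).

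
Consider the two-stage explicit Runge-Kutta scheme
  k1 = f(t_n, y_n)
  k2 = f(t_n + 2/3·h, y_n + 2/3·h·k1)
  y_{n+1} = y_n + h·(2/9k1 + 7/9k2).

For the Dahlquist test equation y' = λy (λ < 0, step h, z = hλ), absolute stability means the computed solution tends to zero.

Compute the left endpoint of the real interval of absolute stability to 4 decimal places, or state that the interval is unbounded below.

z* = -1.9286.

With y'=λy (z=hλ):
  k1=λy_n ⇒ h·k1=z·y_n;  k2=λ(1+2/3z)y_n ⇒ h·k2=z(1+2/3z)y_n
  y_{n+1}/y_n = 1 + 2/9z + 7/9z(1+2/3z) = 1 + z + 14/27z²
  R(z) = 1 + z + 14/27z².

Find x<0 with |R(x)|<1.
x=-0.66: |R|=0.5659
R=1: x+14/27x²=0 ⇒ x=−27/14=-1.9286; min R=1−1/(4·14/27)=0.5179>−1
Confirm numerically:
  x=-1.877: |R|=0.94981 <1
  x=-1.323: |R|=0.58458 <1
  x=-1.020: |R|=0.51947 <1
  x=-2.487: |R|=1.72012 >1
  x=-1.983: |R|=1.05596 >1
So |R|<1 on (-1.9286, 0).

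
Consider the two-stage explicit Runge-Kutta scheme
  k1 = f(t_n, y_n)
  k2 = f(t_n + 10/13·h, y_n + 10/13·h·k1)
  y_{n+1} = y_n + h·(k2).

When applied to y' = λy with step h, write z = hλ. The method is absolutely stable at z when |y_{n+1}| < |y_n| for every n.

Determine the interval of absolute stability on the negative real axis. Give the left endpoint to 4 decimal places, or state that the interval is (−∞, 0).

(-1.3000, 0).

Test eqn y'=λy, z=hλ:
  k1=λy_n ⇒ h·k1=z·y_n;  k2=λ(1+10/13z)y_n ⇒ h·k2=z(1+10/13z)y_n
  y_{n+1}/y_n = 1 + z(1+10/13z) = 1 + z + 10/13z²
  R(z) = 1 + z + 10/13z².

Need |R(x)|<1, x<0.
x=-1.2: |R|=0.9077
R=1: x+10/13x²=0 ⇒ x=−13/10=-1.3000; min R=1−1/(4·10/13)=0.6750>−1
Confirm numerically:
  x=-1.112: |R|=0.83919 <1
  x=-1.040: |R|=0.79200 <1
  x=-0.956: |R|=0.74703 <1
  x=-0.712: |R|=0.67796 <1
  x=-1.708: |R|=1.53605 >1
  x=-1.649: |R|=1.44269 >1
Interval (-1.3000, 0).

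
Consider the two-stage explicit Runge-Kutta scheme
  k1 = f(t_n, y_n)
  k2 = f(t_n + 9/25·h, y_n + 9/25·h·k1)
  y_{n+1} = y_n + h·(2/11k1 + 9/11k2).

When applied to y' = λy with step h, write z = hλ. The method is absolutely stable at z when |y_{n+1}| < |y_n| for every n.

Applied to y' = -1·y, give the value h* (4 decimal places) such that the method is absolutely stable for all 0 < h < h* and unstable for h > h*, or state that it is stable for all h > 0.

(-3.3951,0); λ=-1 ⇒ h* = (275/81)/1 = 3.3951.

Test eqn y'=λy, z=hλ:
  k1=λy_n ⇒ h·k1=z·y_n;  k2=λ(1+9/25z)y_n ⇒ h·k2=z(1+9/25z)y_n
  y_{n+1}/y_n = 1 + 2/11z + 9/11z(1+9/25z) = 1 + z + 81/275z²
  Hence R(z) = 1 + z + 81/275z².

Boundary: |R(x)|=1, x<0.
x=-1.43: |R|=0.1723
R=1: x+81/275x²=0 ⇒ x=−275/81=-3.3951; min R=1−1/(4·81/275)=0.1512>−1
Confirm numerically:
  x=-2.897: |R|=0.57500 <1
  x=-2.809: |R|=0.51511 <1
  x=-2.611: |R|=0.39701 <1
  x=-3.983: |R|=1.68975 >1
  x=-3.852: |R|=1.51844 >1
  x=-3.455: |R|=1.06100 >1
Interval (-3.3951, 0).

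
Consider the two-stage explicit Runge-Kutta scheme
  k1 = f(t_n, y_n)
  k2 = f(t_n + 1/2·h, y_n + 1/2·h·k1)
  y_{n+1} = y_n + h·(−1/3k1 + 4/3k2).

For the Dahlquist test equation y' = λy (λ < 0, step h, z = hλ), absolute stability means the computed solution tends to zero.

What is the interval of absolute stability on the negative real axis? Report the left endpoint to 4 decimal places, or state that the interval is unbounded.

Set f=λy, z=hλ:
  k1=λy_n ⇒ h·k1=z·y_n;  k2=λ(1+1/2z)y_n ⇒ h·k2=z(1+1/2z)y_n
  y_{n+1}/y_n = 1 − 1/3z + 4/3z(1+1/2z) = 1 + z + 2/3z²
  so R(z) = 1 + z + 2/3z².

Find x<0 with |R(x)|<1.
x=-1.79: |R|=1.3461
R=1: x+2/3x²=0 ⇒ x=−3/2=-1.5000; min R=1−1/(4·2/3)=0.6250>−1
Confirm numerically:
  x=-1.445: |R|=0.94702 <1
  x=-1.214: |R|=0.76853 <1
  x=-1.051: |R|=0.68540 <1
  x=-0.697: |R|=0.62687 <1
  x=-1.860: |R|=1.44640 >1
  x=-1.792: |R|=1.34884 >1
Stable set (-1.5000, 0).

(-1.5000, 0).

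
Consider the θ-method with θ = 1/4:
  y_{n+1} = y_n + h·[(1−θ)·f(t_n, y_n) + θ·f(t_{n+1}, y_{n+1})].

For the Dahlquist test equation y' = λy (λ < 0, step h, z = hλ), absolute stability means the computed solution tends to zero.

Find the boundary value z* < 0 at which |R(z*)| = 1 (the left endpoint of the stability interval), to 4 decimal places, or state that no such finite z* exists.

z* = -4.0000.

On y'=λy, z=hλ:
  y_{n+1} = y_n + z·[3/4·y_n + 1/4·y_{n+1}] ⇒ (1 − 1/4z)y_{n+1} = (1 + 3/4z)y_n
  Hence R(z) = (1 + 3/4z)/(1 − 1/4z).

Solve |R(x)|<1 on ℝ⁻.
x=-1.22: |R|=0.0651
R=−1: 1+3/4x = −1+1/4x ⇒ -1/2x=2 ⇒ x=2/(-1/2)=-4.0000
Confirm numerically:
  x=-3.660: |R|=0.91123 <1
  x=-3.391: |R|=0.83520 <1
  x=-2.558: |R|=0.56023 <1
  x=-2.491: |R|=0.53505 <1
  x=-4.513: |R|=1.12052 >1
  x=-4.474: |R|=1.11187 >1
Interval (-4.0000, 0).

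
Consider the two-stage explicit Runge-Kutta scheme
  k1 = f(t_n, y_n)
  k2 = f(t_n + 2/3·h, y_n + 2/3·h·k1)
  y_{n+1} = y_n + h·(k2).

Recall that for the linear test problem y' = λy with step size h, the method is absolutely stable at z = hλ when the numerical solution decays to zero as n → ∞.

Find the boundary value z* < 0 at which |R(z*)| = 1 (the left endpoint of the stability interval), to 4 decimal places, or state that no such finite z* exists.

With y'=λy (z=hλ):
  k1=λy_n ⇒ h·k1=z·y_n;  k2=λ(1+2/3z)y_n ⇒ h·k2=z(1+2/3z)y_n
  y_{n+1}/y_n = 1 + z(1+2/3z) = 1 + z + 2/3z²
  R(z) = 1 + z + 2/3z².

Find x<0 with |R(x)|<1.
x=-0.45: |R|=0.6850
R=1: x+2/3x²=0 ⇒ x=−3/2=-1.5000; min R=1−1/(4·2/3)=0.6250>−1
Confirm numerically:
  x=-1.166: |R|=0.74037 <1
  x=-0.994: |R|=0.66469 <1
  x=-0.932: |R|=0.64708 <1
  x=-1.821: |R|=1.38969 >1
  x=-1.695: |R|=1.22035 >1
Interval (-1.5000, 0).

z* = -1.5000.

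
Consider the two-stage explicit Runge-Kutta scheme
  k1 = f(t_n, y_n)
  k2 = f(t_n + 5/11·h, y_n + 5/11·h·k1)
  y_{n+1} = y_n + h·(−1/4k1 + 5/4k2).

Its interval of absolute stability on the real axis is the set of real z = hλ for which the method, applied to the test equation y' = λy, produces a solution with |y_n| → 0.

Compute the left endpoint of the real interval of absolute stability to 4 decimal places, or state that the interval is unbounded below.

With y'=λy (z=hλ):
  k1=λy_n ⇒ h·k1=z·y_n;  k2=λ(1+5/11z)y_n ⇒ h·k2=z(1+5/11z)y_n
  y_{n+1}/y_n = 1 − 1/4z + 5/4z(1+5/11z) = 1 + z + 25/44z²
  Hence R(z) = 1 + z + 25/44z².

Find x<0 with |R(x)|<1.
x=-1.39: |R|=0.7078
R=1: x+25/44x²=0 ⇒ x=−44/25=-1.7600; min R=1−1/(4·25/44)=0.5600>−1
Confirm numerically:
  x=-1.573: |R|=0.83287 <1
  x=-1.347: |R|=0.68391 <1
  x=-1.104: |R|=0.58851 <1
  x=-1.101: |R|=0.58775 <1
  x=-2.170: |R|=1.50551 >1
  x=-1.808: |R|=1.04931 >1
So |R|<1 on (-1.7600, 0).

left endpoint -1.7600.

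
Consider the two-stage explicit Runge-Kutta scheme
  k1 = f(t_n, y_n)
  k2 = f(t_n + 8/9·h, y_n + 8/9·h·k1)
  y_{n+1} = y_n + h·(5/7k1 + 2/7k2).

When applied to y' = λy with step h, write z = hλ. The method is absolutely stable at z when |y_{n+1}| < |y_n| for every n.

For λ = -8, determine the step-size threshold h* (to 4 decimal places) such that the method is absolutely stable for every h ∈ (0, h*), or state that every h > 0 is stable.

(-3.9375,0); λ=-8 ⇒ h* = (63/16)/8 = 0.4922.

Test eqn y'=λy, z=hλ:
  k1=λy_n ⇒ h·k1=z·y_n;  k2=λ(1+8/9z)y_n ⇒ h·k2=z(1+8/9z)y_n
  y_{n+1}/y_n = 1 + 5/7z + 2/7z(1+8/9z) = 1 + z + 16/63z²
  Hence R(z) = 1 + z + 16/63z².

Find x<0 with |R(x)|<1.
x=-0.5: |R|=0.5635
R=1: x+16/63x²=0 ⇒ x=−63/16=-3.9375; min R=1−1/(4·16/63)=0.0156>−1
Confirm numerically:
  x=-3.697: |R|=0.77419 <1
  x=-3.662: |R|=0.74378 <1
  x=-3.218: |R|=0.41197 <1
  x=-4.394: |R|=1.50943 >1
  x=-4.335: |R|=1.43763 >1
  x=-3.972: |R|=1.03480 >1
Interval (-3.9375, 0).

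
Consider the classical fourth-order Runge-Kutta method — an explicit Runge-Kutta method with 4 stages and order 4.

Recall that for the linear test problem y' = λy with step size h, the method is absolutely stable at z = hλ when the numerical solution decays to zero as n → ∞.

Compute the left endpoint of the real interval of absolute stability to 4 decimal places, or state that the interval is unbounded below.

On y'=λy, z=hλ:
  order 4, 4-stage ⇒ R(z)=1+z+z^2/2+z^3/6+z^4/24
  (e.g. R(-0.96)=0.38873, |R|=0.38873)

Boundary: |R(x)|=1, x<0.
x=-0.96: |R|=0.3887
|R(-3.17)|=1.7528 |R(-1.34)|=0.2911 |R(-0.58)|=0.5604
Bisect:
  x_lo=-3.4395 |R|=2.5252  x_hi=-0.1324 |R|=0.8760
  mid=-1.78592 |R|=0.28334 →hi
  mid=-2.61270 |R|=0.76947 →hi
  mid=-3.02608 |R|=1.42802 →lo
  mid=-2.81939 |R|=1.05263 →lo
  mid=-2.71604 |R|=0.90051 →hi
  mid=-2.76772 |R|=0.97382 →hi
  mid=-2.79355 |R|=1.01252 →lo
  mid=-2.78063 |R|=0.99300 →hi
  mid=-2.78709 |R|=1.00272 →lo
  mid=-2.78386 |R|=0.99785 →hi
  ...
  [-2.78548,-2.78528] ⇒ x*=-2.7853
Interval (-2.7853, 0).

z* = -2.7853.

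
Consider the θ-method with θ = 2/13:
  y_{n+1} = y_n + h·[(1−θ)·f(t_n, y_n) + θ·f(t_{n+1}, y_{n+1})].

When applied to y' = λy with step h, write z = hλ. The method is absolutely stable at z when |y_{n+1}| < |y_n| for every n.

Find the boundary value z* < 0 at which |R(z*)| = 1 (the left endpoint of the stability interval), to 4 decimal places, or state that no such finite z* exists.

left endpoint -2.8889.

On y'=λy, z=hλ:
  y_{n+1} = y_n + z·[11/13·y_n + 2/13·y_{n+1}] ⇒ (1 − 2/13z)y_{n+1} = (1 + 11/13z)y_n
  R(z) = (1 + 11/13z)/(1 − 2/13z).

Need |R(x)|<1, x<0.
x=-0.46: |R|=0.5704
R=−1: 1+11/13x = −1+2/13x ⇒ -9/13x=2 ⇒ x=2/(-9/13)=-2.8889
Confirm numerically:
  x=-2.192: |R|=0.63921 <1
  x=-2.134: |R|=0.60656 <1
  x=-1.527: |R|=0.23651 <1
  x=-3.458: |R|=1.25718 >1
  x=-3.388: |R|=1.22714 >1
So |R|<1 on (-2.8889, 0).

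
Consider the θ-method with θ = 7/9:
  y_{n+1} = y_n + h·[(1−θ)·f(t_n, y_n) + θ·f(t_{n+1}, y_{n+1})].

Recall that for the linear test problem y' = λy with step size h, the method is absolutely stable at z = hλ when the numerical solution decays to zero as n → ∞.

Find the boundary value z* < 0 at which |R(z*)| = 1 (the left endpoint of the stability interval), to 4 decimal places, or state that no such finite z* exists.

Test eqn y'=λy, z=hλ:
  y_{n+1} = y_n + z·[2/9·y_n + 7/9·y_{n+1}] ⇒ (1 − 7/9z)y_{n+1} = (1 + 2/9z)y_n
  so R(z) = (1 + 2/9z)/(1 − 7/9z).

Boundary: |R(x)|=1, x<0.
x=-0.76: |R|=0.5223
x=-2: |R|=0.2174
x=-10: |R|=0.1392
x=-100: |R|=0.2694
θ=7/9≥1/2 ⇒ |1+2/9x|<|1−7/9x| ∀x<0 ⇒ unbounded interval.

(−∞, 0) — no finite endpoint.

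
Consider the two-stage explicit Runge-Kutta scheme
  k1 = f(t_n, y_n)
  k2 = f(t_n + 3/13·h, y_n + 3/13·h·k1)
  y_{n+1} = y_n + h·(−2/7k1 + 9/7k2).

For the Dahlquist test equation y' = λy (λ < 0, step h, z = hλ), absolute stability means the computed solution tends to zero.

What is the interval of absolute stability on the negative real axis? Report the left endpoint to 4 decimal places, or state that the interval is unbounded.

z∈(-3.3704,0).

Set f=λy, z=hλ:
  k1=λy_n ⇒ h·k1=z·y_n;  k2=λ(1+3/13z)y_n ⇒ h·k2=z(1+3/13z)y_n
  y_{n+1}/y_n = 1 − 2/7z + 9/7z(1+3/13z) = 1 + z + 27/91z²
  R(z) = 1 + z + 27/91z².

Boundary: |R(x)|=1, x<0.
x=-1.38: |R|=0.1850
R=1: x+27/91x²=0 ⇒ x=−91/27=-3.3704; min R=1−1/(4·27/91)=0.1574>−1
Confirm numerically:
  x=-3.031: |R|=0.69480 <1
  x=-2.974: |R|=0.65024 <1
  x=-1.739: |R|=0.15827 <1
  x=-1.605: |R|=0.15932 <1
  x=-3.441: |R|=1.07211 >1
  x=-3.398: |R|=1.02786 >1
Interval (-3.3704, 0).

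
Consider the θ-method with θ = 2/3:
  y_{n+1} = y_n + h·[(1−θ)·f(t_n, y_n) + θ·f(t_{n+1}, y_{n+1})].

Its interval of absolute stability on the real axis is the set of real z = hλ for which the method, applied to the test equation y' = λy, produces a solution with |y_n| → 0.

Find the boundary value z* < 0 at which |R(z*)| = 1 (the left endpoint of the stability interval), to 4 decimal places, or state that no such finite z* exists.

(−∞, 0) — no finite endpoint.

Set f=λy, z=hλ:
  y_{n+1} = y_n + z·[1/3·y_n + 2/3·y_{n+1}] ⇒ (1 − 2/3z)y_{n+1} = (1 + 1/3z)y_n
  Hence R(z) = (1 + 1/3z)/(1 − 2/3z).

Boundary: |R(x)|=1, x<0.
x=-1.73: |R|=0.1966
x=-2: |R|=0.1429
x=-10: |R|=0.3043
x=-100: |R|=0.4778
θ=2/3≥1/2 ⇒ |1+1/3x|<|1−2/3x| ∀x<0 ⇒ unbounded interval.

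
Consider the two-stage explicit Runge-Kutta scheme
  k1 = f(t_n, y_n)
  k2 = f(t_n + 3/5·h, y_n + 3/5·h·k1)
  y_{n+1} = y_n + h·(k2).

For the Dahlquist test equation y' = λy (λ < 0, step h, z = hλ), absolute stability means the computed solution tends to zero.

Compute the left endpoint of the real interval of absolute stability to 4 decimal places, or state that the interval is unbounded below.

Test eqn y'=λy, z=hλ:
  k1=λy_n ⇒ h·k1=z·y_n;  k2=λ(1+3/5z)y_n ⇒ h·k2=z(1+3/5z)y_n
  y_{n+1}/y_n = 1 + z(1+3/5z) = 1 + z + 3/5z²
  R(z) = 1 + z + 3/5z².

Find x<0 with |R(x)|<1.
x=-0.94: |R|=0.5902
R=1: x+3/5x²=0 ⇒ x=−5/3=-1.6667; min R=1−1/(4·3/5)=0.5833>−1
Confirm numerically:
  x=-1.599: |R|=0.93508 <1
  x=-1.444: |R|=0.80708 <1
  x=-0.821: |R|=0.58342 <1
  x=-2.181: |R|=1.67306 >1
  x=-1.988: |R|=1.38329 >1
  x=-1.721: |R|=1.05610 >1
Interval (-1.6667, 0).

left endpoint -1.6667.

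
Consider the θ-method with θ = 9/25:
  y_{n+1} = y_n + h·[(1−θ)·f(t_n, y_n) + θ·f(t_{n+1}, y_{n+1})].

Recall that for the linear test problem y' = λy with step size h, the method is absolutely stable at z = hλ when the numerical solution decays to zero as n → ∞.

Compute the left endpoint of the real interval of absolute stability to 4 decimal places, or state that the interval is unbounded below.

On y'=λy, z=hλ:
  y_{n+1} = y_n + z·[16/25·y_n + 9/25·y_{n+1}] ⇒ (1 − 9/25z)y_{n+1} = (1 + 16/25z)y_n
  ⇒ R(z) = (1 + 16/25z)/(1 − 9/25z).

Need |R(x)|<1, x<0.
x=-0.36: |R|=0.6813
R=−1: 1+16/25x = −1+9/25x ⇒ -7/25x=2 ⇒ x=2/(-7/25)=-7.1429
Confirm numerically:
  x=-5.099: |R|=0.79818 <1
  x=-4.790: |R|=0.75819 <1
  x=-4.750: |R|=0.75277 <1
  x=-7.738: |R|=1.04402 >1
  x=-7.287: |R|=1.01114 >1
  x=-7.215: |R|=1.00562 >1
Interval (-7.1429, 0).

z* = -7.1429.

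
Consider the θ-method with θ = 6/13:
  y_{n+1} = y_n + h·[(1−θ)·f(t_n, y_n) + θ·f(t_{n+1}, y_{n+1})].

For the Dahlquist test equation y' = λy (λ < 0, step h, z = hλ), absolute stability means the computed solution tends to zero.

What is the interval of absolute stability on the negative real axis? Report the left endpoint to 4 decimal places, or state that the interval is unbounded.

Set f=λy, z=hλ:
  y_{n+1} = y_n + z·[7/13·y_n + 6/13·y_{n+1}] ⇒ (1 − 6/13z)y_{n+1} = (1 + 7/13z)y_n
  R(z) = (1 + 7/13z)/(1 − 6/13z).

Find x<0 with |R(x)|<1.
x=-0.96: |R|=0.3348
R=−1: 1+7/13x = −1+6/13x ⇒ -1/13x=2 ⇒ x=2/(-1/13)=-26.0000
Confirm numerically:
  x=-17.772: |R|=0.93122 <1
  x=-13.785: |R|=0.87237 <1
  x=-12.227: |R|=0.84052 <1
  x=-26.573: |R|=1.00332 >1
  x=-26.554: |R|=1.00321 >1
So |R|<1 on (-26.0000, 0).

z∈(-26.0000,0).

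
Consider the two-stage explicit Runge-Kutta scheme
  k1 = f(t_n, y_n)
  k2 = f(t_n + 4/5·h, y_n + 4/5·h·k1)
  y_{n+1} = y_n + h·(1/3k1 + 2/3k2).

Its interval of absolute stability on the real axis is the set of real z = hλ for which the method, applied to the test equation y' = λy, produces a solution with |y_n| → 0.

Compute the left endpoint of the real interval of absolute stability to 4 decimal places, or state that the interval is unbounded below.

On y'=λy, z=hλ:
  k1=λy_n ⇒ h·k1=z·y_n;  k2=λ(1+4/5z)y_n ⇒ h·k2=z(1+4/5z)y_n
  y_{n+1}/y_n = 1 + 1/3z + 2/3z(1+4/5z) = 1 + z + 8/15z²
  so R(z) = 1 + z + 8/15z².

Boundary: |R(x)|=1, x<0.
x=-0.77: |R|=0.5462
R=1: x+8/15x²=0 ⇒ x=−15/8=-1.8750; min R=1−1/(4·8/15)=0.5312>−1
Confirm numerically:
  x=-1.298: |R|=0.60056 <1
  x=-1.054: |R|=0.53849 <1
  x=-0.801: |R|=0.54119 <1
  x=-0.755: |R|=0.54901 <1
  x=-2.313: |R|=1.54032 >1
  x=-2.264: |R|=1.46970 >1
  x=-2.262: |R|=1.46688 >1
Stable set (-1.8750, 0).

z* = -1.8750.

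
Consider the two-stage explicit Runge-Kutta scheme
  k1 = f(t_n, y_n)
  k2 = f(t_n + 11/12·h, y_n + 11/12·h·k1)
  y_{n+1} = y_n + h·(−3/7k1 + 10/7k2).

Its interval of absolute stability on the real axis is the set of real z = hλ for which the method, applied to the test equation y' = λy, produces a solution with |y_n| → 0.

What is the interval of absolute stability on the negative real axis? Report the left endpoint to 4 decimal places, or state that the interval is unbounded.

z∈(-0.7636,0).

Test eqn y'=λy, z=hλ:
  k1=λy_n ⇒ h·k1=z·y_n;  k2=λ(1+11/12z)y_n ⇒ h·k2=z(1+11/12z)y_n
  y_{n+1}/y_n = 1 − 3/7z + 10/7z(1+11/12z) = 1 + z + 55/42z²
  so R(z) = 1 + z + 55/42z².

Solve |R(x)|<1 on ℝ⁻.
x=-1.15: |R|=1.5818
R=1: x+55/42x²=0 ⇒ x=−42/55=-0.7636; min R=1−1/(4·55/42)=0.8091>−1
Confirm numerically:
  x=-0.733: |R|=0.97059 <1
  x=-0.590: |R|=0.86585 <1
  x=-0.573: |R|=0.85695 <1
  x=-0.469: |R|=0.81904 <1
  x=-1.347: |R|=2.02901 >1
  x=-0.865: |R|=1.11482 >1
  x=-0.826: |R|=1.06746 >1
So |R|<1 on (-0.7636, 0).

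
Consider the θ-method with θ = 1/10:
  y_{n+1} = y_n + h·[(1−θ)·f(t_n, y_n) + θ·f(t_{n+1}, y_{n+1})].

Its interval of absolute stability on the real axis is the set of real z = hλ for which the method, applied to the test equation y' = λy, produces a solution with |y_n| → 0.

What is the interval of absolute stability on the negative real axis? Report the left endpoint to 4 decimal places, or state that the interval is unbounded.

Set f=λy, z=hλ:
  y_{n+1} = y_n + z·[9/10·y_n + 1/10·y_{n+1}] ⇒ (1 − 1/10z)y_{n+1} = (1 + 9/10z)y_n
  ⇒ R(z) = (1 + 9/10z)/(1 − 1/10z).

Boundary: |R(x)|=1, x<0.
x=-1.77: |R|=0.5038
R=−1: 1+9/10x = −1+1/10x ⇒ -4/5x=2 ⇒ x=2/(-4/5)=-2.5000
Confirm numerically:
  x=-1.478: |R|=0.28768 <1
  x=-1.429: |R|=0.25033 <1
  x=-1.188: |R|=0.06185 <1
  x=-2.716: |R|=1.13589 >1
  x=-2.597: |R|=1.06160 >1
Interval (-2.5000, 0).

(-2.5000, 0).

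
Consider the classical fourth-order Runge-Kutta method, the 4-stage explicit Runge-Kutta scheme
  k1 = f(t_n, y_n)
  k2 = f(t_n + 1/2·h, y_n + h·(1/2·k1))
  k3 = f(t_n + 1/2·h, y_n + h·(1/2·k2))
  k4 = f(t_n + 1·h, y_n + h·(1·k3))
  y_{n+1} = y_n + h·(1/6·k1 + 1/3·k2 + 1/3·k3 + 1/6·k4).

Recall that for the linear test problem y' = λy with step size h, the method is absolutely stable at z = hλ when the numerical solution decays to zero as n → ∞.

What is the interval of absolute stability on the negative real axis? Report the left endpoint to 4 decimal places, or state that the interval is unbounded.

(-2.7853, 0).

Test eqn y'=λy, z=hλ:
  order 4, 4-stage ⇒ R(z)=1+z+z^2/2+z^3/6+z^4/24
  (e.g. R(-1.17)=0.32559, |R|=0.32559)

Boundary: |R(x)|=1, x<0.
x=-1.17: |R|=0.3256
|R(-0.82)|=0.4431 |R(-0.74)|=0.4788 |R(-0.68)|=0.5077
Bisect:
  x_lo=-3.0869 |R|=1.5585  x_hi=-0.1539 |R|=0.8574
  mid=-1.62041 |R|=0.27060 →hi
  mid=-2.35366 |R|=0.52178 →hi
  mid=-2.72029 |R|=0.90633 →hi
  mid=-2.90360 |R|=1.19352 →lo
  mid=-2.81194 |R|=1.04093 →lo
  mid=-2.76612 |R|=0.97147 →hi
  mid=-2.78903 |R|=1.00565 →lo
  ...
  [-2.78545,-2.78527] ⇒ x*=-2.7853
So |R|<1 on (-2.7853, 0).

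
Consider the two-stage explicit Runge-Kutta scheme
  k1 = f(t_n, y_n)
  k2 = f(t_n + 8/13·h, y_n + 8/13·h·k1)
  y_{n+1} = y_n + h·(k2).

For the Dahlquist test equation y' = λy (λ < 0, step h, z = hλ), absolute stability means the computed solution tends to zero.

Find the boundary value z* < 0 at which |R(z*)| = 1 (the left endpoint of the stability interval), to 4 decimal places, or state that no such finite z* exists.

Test eqn y'=λy, z=hλ:
  k1=λy_n ⇒ h·k1=z·y_n;  k2=λ(1+8/13z)y_n ⇒ h·k2=z(1+8/13z)y_n
  y_{n+1}/y_n = 1 + z(1+8/13z) = 1 + z + 8/13z²
  ⇒ R(z) = 1 + z + 8/13z².

Need |R(x)|<1, x<0.
x=-1.39: |R|=0.7990
R=1: x+8/13x²=0 ⇒ x=−13/8=-1.6250; min R=1−1/(4·8/13)=0.5938>−1
Confirm numerically:
  x=-1.386: |R|=0.79615 <1
  x=-1.349: |R|=0.77088 <1
  x=-1.309: |R|=0.74545 <1
  x=-1.032: |R|=0.62340 <1
  x=-2.017: |R|=1.48656 >1
  x=-1.956: |R|=1.39842 >1
  x=-1.732: |R|=1.11405 >1
Stable set (-1.6250, 0).

left endpoint -1.6250.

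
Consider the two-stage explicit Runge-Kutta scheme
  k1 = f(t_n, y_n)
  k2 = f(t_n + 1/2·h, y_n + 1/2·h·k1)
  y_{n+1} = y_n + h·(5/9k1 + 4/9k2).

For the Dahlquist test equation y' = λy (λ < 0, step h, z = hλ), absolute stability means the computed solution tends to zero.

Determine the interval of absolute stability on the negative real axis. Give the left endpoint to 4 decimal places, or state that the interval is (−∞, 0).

(-4.5000, 0).

With y'=λy (z=hλ):
  k1=λy_n ⇒ h·k1=z·y_n;  k2=λ(1+1/2z)y_n ⇒ h·k2=z(1+1/2z)y_n
  y_{n+1}/y_n = 1 + 5/9z + 4/9z(1+1/2z) = 1 + z + 2/9z²
  ⇒ R(z) = 1 + z + 2/9z².

Need |R(x)|<1, x<0.
x=-0.63: |R|=0.4582
R=1: x+2/9x²=0 ⇒ x=−9/2=-4.5000; min R=1−1/(4·2/9)=-0.1250>−1
Confirm numerically:
  x=-4.387: |R|=0.88984 <1
  x=-2.841: |R|=0.04738 <1
  x=-2.403: |R|=0.11980 <1
  x=-5.063: |R|=1.63344 >1
  x=-4.944: |R|=1.48781 >1
Stable set (-4.5000, 0).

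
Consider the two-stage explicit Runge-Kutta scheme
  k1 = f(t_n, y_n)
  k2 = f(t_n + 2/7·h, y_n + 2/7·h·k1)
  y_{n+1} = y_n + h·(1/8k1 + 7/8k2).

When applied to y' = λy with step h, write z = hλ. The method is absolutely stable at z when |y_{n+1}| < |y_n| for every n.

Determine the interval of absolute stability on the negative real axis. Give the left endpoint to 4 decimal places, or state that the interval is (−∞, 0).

(-4.0000, 0).

Set f=λy, z=hλ:
  k1=λy_n ⇒ h·k1=z·y_n;  k2=λ(1+2/7z)y_n ⇒ h·k2=z(1+2/7z)y_n
  y_{n+1}/y_n = 1 + 1/8z + 7/8z(1+2/7z) = 1 + z + 1/4z²
  R(z) = 1 + z + 1/4z².

Need |R(x)|<1, x<0.
x=-0.64: |R|=0.4624
R=1: x+1/4x²=0 ⇒ x=−4=-4.0000; min R=1−1/(4·1/4)=0.0000>−1
Confirm numerically:
  x=-2.014: |R|=0.00005 <1
  x=-1.761: |R|=0.01428 <1
  x=-1.724: |R|=0.01904 <1
  x=-4.580: |R|=1.66410 >1
  x=-4.391: |R|=1.42922 >1
  x=-4.248: |R|=1.26338 >1
Stable set (-4.0000, 0).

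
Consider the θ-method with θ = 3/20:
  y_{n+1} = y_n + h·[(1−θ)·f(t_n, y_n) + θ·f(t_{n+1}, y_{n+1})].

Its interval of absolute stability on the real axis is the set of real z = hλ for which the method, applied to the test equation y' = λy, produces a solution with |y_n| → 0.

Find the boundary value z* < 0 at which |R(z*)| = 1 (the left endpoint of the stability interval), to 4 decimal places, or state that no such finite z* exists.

Set f=λy, z=hλ:
  y_{n+1} = y_n + z·[17/20·y_n + 3/20·y_{n+1}] ⇒ (1 − 3/20z)y_{n+1} = (1 + 17/20z)y_n
  so R(z) = (1 + 17/20z)/(1 − 3/20z).

Need |R(x)|<1, x<0.
x=-1.27: |R|=0.0668
R=−1: 1+17/20x = −1+3/20x ⇒ -7/10x=2 ⇒ x=2/(-7/10)=-2.8571
Confirm numerically:
  x=-2.667: |R|=0.90493 <1
  x=-2.050: |R|=0.56788 <1
  x=-1.178: |R|=0.00110 <1
  x=-3.419: |R|=1.25997 >1
  x=-3.371: |R|=1.23890 >1
  x=-3.264: |R|=1.19119 >1
Interval (-2.8571, 0).

left endpoint -2.8571.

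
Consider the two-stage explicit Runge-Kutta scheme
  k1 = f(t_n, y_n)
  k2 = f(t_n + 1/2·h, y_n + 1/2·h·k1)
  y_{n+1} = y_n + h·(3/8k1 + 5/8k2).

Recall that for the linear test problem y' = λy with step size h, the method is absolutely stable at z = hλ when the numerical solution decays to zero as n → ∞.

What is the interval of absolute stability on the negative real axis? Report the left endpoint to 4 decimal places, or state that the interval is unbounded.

(-3.2000, 0).

With y'=λy (z=hλ):
  k1=λy_n ⇒ h·k1=z·y_n;  k2=λ(1+1/2z)y_n ⇒ h·k2=z(1+1/2z)y_n
  y_{n+1}/y_n = 1 + 3/8z + 5/8z(1+1/2z) = 1 + z + 5/16z²
  ⇒ R(z) = 1 + z + 5/16z².

Boundary: |R(x)|=1, x<0.
x=-1.32: |R|=0.2245
R=1: x+5/16x²=0 ⇒ x=−16/5=-3.2000; min R=1−1/(4·5/16)=0.2000>−1
Confirm numerically:
  x=-2.115: |R|=0.28288 <1
  x=-2.114: |R|=0.28256 <1
  x=-1.577: |R|=0.20017 <1
  x=-3.593: |R|=1.44127 >1
  x=-3.386: |R|=1.19681 >1
Interval (-3.2000, 0).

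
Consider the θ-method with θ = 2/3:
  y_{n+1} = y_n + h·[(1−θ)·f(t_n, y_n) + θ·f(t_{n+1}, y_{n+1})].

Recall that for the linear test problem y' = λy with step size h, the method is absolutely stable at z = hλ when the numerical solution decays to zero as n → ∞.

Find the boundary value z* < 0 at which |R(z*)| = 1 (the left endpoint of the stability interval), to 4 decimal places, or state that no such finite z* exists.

On y'=λy, z=hλ:
  y_{n+1} = y_n + z·[1/3·y_n + 2/3·y_{n+1}] ⇒ (1 − 2/3z)y_{n+1} = (1 + 1/3z)y_n
  Hence R(z) = (1 + 1/3z)/(1 − 2/3z).

Need |R(x)|<1, x<0.
x=-1.8: |R|=0.1818
x=-2: |R|=0.1429
x=-10: |R|=0.3043
x=-100: |R|=0.4778
θ=2/3≥1/2 ⇒ |1+1/3x|<|1−2/3x| ∀x<0 ⇒ stable on all of ℝ⁻.

interval (−∞, 0).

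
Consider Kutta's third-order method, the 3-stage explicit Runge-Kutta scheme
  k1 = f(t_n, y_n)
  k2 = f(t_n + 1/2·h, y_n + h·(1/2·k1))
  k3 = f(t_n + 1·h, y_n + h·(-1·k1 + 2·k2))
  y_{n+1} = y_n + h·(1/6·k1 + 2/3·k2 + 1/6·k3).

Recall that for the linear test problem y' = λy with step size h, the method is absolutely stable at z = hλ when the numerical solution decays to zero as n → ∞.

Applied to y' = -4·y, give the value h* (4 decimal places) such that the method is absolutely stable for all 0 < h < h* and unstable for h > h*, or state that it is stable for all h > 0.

Test eqn y'=λy, z=hλ:
  order 3, 3-stage ⇒ R(z)=1+z+z^2/2+z^3/6
  (e.g. R(-1.08)=0.29325, |R|=0.29325)

Find x<0 with |R(x)|<1.
x=-1.08: |R|=0.2932
|R(-2.77)|=1.4759 |R(-1.8)|=0.1520 |R(-1.27)|=0.1951
Bisect:
  x_lo=-3.0701 |R|=2.1802  x_hi=-0.3209 |R|=0.7251
  mid=-1.69551 |R|=0.07049 →hi
  mid=-2.38280 |R|=0.79875 →hi
  mid=-2.72645 |R|=1.38754 →lo
  mid=-2.55463 |R|=1.07020 →lo
  mid=-2.46871 |R|=0.92906 →hi
  mid=-2.51167 |R|=0.99823 →hi
  mid=-2.53315 |R|=1.03386 →lo
  mid=-2.52241 |R|=1.01596 →lo
  ...
  [-2.51284,-2.51268] ⇒ x*=-2.5127
Stable set (-2.5127, 0).

(-2.5127,0); λ=-4 ⇒ h* = 0.6282.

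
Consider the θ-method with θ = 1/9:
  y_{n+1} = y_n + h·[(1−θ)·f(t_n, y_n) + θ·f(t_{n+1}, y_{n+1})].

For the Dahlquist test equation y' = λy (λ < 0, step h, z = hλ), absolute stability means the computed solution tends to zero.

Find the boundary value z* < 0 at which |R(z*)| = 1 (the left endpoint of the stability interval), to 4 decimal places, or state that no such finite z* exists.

On y'=λy, z=hλ:
  y_{n+1} = y_n + z·[8/9·y_n + 1/9·y_{n+1}] ⇒ (1 − 1/9z)y_{n+1} = (1 + 8/9z)y_n
  so R(z) = (1 + 8/9z)/(1 − 1/9z).

Boundary: |R(x)|=1, x<0.
x=-1.15: |R|=0.0197
R=−1: 1+8/9x = −1+1/9x ⇒ -7/9x=2 ⇒ x=2/(-7/9)=-2.5714
Confirm numerically:
  x=-2.181: |R|=0.75557 <1
  x=-1.954: |R|=0.60544 <1
  x=-1.296: |R|=0.13287 <1
  x=-1.168: |R|=0.03383 <1
  x=-2.760: |R|=1.11224 >1
  x=-2.711: |R|=1.08343 >1
Interval (-2.5714, 0).

z* = -2.5714.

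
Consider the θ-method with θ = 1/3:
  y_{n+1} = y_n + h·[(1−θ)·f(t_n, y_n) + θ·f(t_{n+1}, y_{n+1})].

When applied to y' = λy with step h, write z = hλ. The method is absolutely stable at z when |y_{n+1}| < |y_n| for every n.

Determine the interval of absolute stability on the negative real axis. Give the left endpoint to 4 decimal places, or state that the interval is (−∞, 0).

On y'=λy, z=hλ:
  y_{n+1} = y_n + z·[2/3·y_n + 1/3·y_{n+1}] ⇒ (1 − 1/3z)y_{n+1} = (1 + 2/3z)y_n
  ⇒ R(z) = (1 + 2/3z)/(1 − 1/3z).

Find x<0 with |R(x)|<1.
x=-1.12: |R|=0.1845
R=−1: 1+2/3x = −1+1/3x ⇒ -1/3x=2 ⇒ x=2/(-1/3)=-6.0000
Confirm numerically:
  x=-5.112: |R|=0.89053 <1
  x=-2.876: |R|=0.46835 <1
  x=-2.786: |R|=0.44452 <1
  x=-2.769: |R|=0.43994 <1
  x=-6.395: |R|=1.04204 >1
  x=-6.095: |R|=1.01045 >1
Interval (-6.0000, 0).

(-6.0000, 0).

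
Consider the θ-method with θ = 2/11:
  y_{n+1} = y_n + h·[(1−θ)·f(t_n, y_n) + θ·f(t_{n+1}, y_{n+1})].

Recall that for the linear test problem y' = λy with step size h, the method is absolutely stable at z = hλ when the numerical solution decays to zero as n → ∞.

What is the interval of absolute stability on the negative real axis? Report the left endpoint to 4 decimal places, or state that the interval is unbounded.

z∈(-3.1429,0).

Set f=λy, z=hλ:
  y_{n+1} = y_n + z·[9/11·y_n + 2/11·y_{n+1}] ⇒ (1 − 2/11z)y_{n+1} = (1 + 9/11z)y_n
  Hence R(z) = (1 + 9/11z)/(1 − 2/11z).

Boundary: |R(x)|=1, x<0.
x=-1.49: |R|=0.1724
R=−1: 1+9/11x = −1+2/11x ⇒ -7/11x=2 ⇒ x=2/(-7/11)=-3.1429
Confirm numerically:
  x=-2.748: |R|=0.83244 <1
  x=-2.099: |R|=0.51921 <1
  x=-1.883: |R|=0.40275 <1
  x=-3.624: |R|=1.18457 >1
  x=-3.349: |R|=1.08153 >1
  x=-3.293: |R|=1.05976 >1
Stable set (-3.1429, 0).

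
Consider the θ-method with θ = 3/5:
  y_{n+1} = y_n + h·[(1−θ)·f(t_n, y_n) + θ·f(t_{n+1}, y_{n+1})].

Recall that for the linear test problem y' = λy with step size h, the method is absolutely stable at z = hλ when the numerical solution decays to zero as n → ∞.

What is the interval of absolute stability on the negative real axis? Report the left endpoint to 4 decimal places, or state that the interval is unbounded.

On y'=λy, z=hλ:
  y_{n+1} = y_n + z·[2/5·y_n + 3/5·y_{n+1}] ⇒ (1 − 3/5z)y_{n+1} = (1 + 2/5z)y_n
  ⇒ R(z) = (1 + 2/5z)/(1 − 3/5z).

Find x<0 with |R(x)|<1.
x=-1.32: |R|=0.2634
x=-2: |R|=0.0909
x=-10: |R|=0.4286
x=-100: |R|=0.6393
θ=3/5≥1/2 ⇒ |1+2/5x|<|1−3/5x| ∀x<0 ⇒ interval (−∞,0).

interval (−∞, 0).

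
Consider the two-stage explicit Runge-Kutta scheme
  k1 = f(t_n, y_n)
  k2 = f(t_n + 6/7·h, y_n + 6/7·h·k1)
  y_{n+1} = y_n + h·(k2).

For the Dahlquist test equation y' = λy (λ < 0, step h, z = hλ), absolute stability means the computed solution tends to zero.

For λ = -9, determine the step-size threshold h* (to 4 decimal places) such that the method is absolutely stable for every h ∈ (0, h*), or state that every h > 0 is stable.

Test eqn y'=λy, z=hλ:
  k1=λy_n ⇒ h·k1=z·y_n;  k2=λ(1+6/7z)y_n ⇒ h·k2=z(1+6/7z)y_n
  y_{n+1}/y_n = 1 + z(1+6/7z) = 1 + z + 6/7z²
  R(z) = 1 + z + 6/7z².

Find x<0 with |R(x)|<1.
x=-0.9: |R|=0.7943
R=1: x+6/7x²=0 ⇒ x=−7/6=-1.1667; min R=1−1/(4·6/7)=0.7083>−1
Confirm numerically:
  x=-0.950: |R|=0.82357 <1
  x=-0.742: |R|=0.72991 <1
  x=-0.555: |R|=0.70902 <1
  x=-0.470: |R|=0.71934 <1
  x=-1.645: |R|=1.67445 >1
  x=-1.527: |R|=1.47162 >1
  x=-1.232: |R|=1.06899 >1
Interval (-1.1667, 0).

(-1.1667,0); λ=-9 ⇒ h* = (7/6)/9 = 0.1296.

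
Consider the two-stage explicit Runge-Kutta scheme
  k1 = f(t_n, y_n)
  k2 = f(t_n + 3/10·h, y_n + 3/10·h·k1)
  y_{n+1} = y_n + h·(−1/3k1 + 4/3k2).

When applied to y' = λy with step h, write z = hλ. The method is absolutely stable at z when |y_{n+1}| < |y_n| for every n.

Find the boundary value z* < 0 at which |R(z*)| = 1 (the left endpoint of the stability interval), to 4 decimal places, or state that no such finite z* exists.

z* = -2.5000.

On y'=λy, z=hλ:
  k1=λy_n ⇒ h·k1=z·y_n;  k2=λ(1+3/10z)y_n ⇒ h·k2=z(1+3/10z)y_n
  y_{n+1}/y_n = 1 − 1/3z + 4/3z(1+3/10z) = 1 + z + 2/5z²
  so R(z) = 1 + z + 2/5z².

Need |R(x)|<1, x<0.
x=-1.42: |R|=0.3866
R=1: x+2/5x²=0 ⇒ x=−5/2=-2.5000; min R=1−1/(4·2/5)=0.3750>−1
Confirm numerically:
  x=-2.345: |R|=0.85461 <1
  x=-1.732: |R|=0.46793 <1
  x=-1.079: |R|=0.38670 <1
  x=-3.071: |R|=1.70142 >1
  x=-3.055: |R|=1.67821 >1
  x=-2.893: |R|=1.45478 >1
So |R|<1 on (-2.5000, 0).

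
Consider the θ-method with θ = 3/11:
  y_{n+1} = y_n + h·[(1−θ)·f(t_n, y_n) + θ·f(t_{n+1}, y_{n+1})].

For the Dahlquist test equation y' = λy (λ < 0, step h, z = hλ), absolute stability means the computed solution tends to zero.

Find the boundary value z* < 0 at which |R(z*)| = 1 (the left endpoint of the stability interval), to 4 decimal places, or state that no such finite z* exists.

On y'=λy, z=hλ:
  y_{n+1} = y_n + z·[8/11·y_n + 3/11·y_{n+1}] ⇒ (1 − 3/11z)y_{n+1} = (1 + 8/11z)y_n
  Hence R(z) = (1 + 8/11z)/(1 − 3/11z).

Solve |R(x)|<1 on ℝ⁻.
x=-1.07: |R|=0.1717
R=−1: 1+8/11x = −1+3/11x ⇒ -5/11x=2 ⇒ x=2/(-5/11)=-4.4000
Confirm numerically:
  x=-2.812: |R|=0.59148 <1
  x=-2.401: |R|=0.45091 <1
  x=-2.353: |R|=0.43325 <1
  x=-2.314: |R|=0.41868 <1
  x=-4.694: |R|=1.05861 >1
  x=-4.632: |R|=1.04659 >1
Stable set (-4.4000, 0).

z* = -4.4000.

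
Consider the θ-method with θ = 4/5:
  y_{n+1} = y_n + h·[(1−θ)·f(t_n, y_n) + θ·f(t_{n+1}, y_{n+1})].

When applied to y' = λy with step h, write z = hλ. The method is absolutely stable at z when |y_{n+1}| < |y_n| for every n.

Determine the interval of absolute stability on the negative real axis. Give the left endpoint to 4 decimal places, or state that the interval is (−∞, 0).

(−∞, 0) — no finite endpoint.

Test eqn y'=λy, z=hλ:
  y_{n+1} = y_n + z·[1/5·y_n + 4/5·y_{n+1}] ⇒ (1 − 4/5z)y_{n+1} = (1 + 1/5z)y_n
  R(z) = (1 + 1/5z)/(1 − 4/5z).

Boundary: |R(x)|=1, x<0.
x=-0.76: |R|=0.5274
x=-2: |R|=0.2308
x=-10: |R|=0.1111
x=-100: |R|=0.2346
θ=4/5≥1/2 ⇒ |1+1/5x|<|1−4/5x| ∀x<0 ⇒ stable on all of ℝ⁻.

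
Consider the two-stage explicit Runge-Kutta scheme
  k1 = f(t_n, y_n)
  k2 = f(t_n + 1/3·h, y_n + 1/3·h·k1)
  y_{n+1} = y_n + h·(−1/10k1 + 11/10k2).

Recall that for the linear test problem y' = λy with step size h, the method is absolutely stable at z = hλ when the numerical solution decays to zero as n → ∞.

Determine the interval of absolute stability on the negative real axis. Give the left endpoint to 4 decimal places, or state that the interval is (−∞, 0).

On y'=λy, z=hλ:
  k1=λy_n ⇒ h·k1=z·y_n;  k2=λ(1+1/3z)y_n ⇒ h·k2=z(1+1/3z)y_n
  y_{n+1}/y_n = 1 − 1/10z + 11/10z(1+1/3z) = 1 + z + 11/30z²
  Hence R(z) = 1 + z + 11/30z².

Solve |R(x)|<1 on ℝ⁻.
x=-1.75: |R|=0.3729
R=1: x+11/30x²=0 ⇒ x=−30/11=-2.7273; min R=1−1/(4·11/30)=0.3182>−1
Confirm numerically:
  x=-2.637: |R|=0.91272 <1
  x=-2.461: |R|=0.75972 <1
  x=-1.981: |R|=0.45793 <1
  x=-1.789: |R|=0.38452 <1
  x=-3.322: |R|=1.72442 >1
  x=-2.758: |R|=1.03107 >1
Interval (-2.7273, 0).

(-2.7273, 0).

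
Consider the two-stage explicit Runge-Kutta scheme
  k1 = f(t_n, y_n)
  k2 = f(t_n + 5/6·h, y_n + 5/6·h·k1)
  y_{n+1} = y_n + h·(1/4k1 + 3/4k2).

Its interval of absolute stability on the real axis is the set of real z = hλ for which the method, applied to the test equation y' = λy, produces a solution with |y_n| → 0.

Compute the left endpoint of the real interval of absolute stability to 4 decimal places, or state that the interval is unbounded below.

On y'=λy, z=hλ:
  k1=λy_n ⇒ h·k1=z·y_n;  k2=λ(1+5/6z)y_n ⇒ h·k2=z(1+5/6z)y_n
  y_{n+1}/y_n = 1 + 1/4z + 3/4z(1+5/6z) = 1 + z + 5/8z²
  R(z) = 1 + z + 5/8z².

Solve |R(x)|<1 on ℝ⁻.
x=-1.67: |R|=1.0731
R=1: x+5/8x²=0 ⇒ x=−8/5=-1.6000; min R=1−1/(4·5/8)=0.6000>−1
Confirm numerically:
  x=-1.499: |R|=0.90538 <1
  x=-1.383: |R|=0.81243 <1
  x=-0.805: |R|=0.60002 <1
  x=-0.794: |R|=0.60002 <1
  x=-2.089: |R|=1.63845 >1
  x=-1.921: |R|=1.38540 >1
Interval (-1.6000, 0).

left endpoint -1.6000.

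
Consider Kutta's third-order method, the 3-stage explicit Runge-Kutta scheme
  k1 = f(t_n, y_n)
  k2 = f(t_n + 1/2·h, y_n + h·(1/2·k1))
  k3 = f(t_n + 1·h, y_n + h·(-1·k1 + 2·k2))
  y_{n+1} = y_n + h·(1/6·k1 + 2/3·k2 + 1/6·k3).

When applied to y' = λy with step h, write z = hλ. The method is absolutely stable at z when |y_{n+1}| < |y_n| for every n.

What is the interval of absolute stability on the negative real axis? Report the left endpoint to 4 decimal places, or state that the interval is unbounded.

(-2.5127, 0).

On y'=λy, z=hλ:
  order 3, 3-stage ⇒ R(z)=1+z+z^2/2+z^3/6
  (e.g. R(-1.66)=-0.04458, |R|=0.04458)

Need |R(x)|<1, x<0.
x=-1.66: |R|=0.0446
|R(-2.91)|=1.7830 |R(-2.34)|=0.7377 |R(-1.62)|=0.0164
Bisect:
  x_lo=-3.0243 |R|=2.0613  x_hi=-0.1090 |R|=0.8967
  mid=-1.56666 |R|=0.01968 →hi
  mid=-2.29547 |R|=0.67676 →hi
  mid=-2.65988 |R|=1.25883 →lo
  mid=-2.47768 |R|=0.94327 →hi
  mid=-2.56878 |R|=1.09454 →lo
  mid=-2.52323 |R|=1.01732 →lo
  mid=-2.50045 |R|=0.97990 →hi
  mid=-2.51184 |R|=0.99851 →hi
  mid=-2.51754 |R|=1.00789 →lo
  ...
  [-2.51291,-2.51273] ⇒ x*=-2.5127
So |R|<1 on (-2.5127, 0).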